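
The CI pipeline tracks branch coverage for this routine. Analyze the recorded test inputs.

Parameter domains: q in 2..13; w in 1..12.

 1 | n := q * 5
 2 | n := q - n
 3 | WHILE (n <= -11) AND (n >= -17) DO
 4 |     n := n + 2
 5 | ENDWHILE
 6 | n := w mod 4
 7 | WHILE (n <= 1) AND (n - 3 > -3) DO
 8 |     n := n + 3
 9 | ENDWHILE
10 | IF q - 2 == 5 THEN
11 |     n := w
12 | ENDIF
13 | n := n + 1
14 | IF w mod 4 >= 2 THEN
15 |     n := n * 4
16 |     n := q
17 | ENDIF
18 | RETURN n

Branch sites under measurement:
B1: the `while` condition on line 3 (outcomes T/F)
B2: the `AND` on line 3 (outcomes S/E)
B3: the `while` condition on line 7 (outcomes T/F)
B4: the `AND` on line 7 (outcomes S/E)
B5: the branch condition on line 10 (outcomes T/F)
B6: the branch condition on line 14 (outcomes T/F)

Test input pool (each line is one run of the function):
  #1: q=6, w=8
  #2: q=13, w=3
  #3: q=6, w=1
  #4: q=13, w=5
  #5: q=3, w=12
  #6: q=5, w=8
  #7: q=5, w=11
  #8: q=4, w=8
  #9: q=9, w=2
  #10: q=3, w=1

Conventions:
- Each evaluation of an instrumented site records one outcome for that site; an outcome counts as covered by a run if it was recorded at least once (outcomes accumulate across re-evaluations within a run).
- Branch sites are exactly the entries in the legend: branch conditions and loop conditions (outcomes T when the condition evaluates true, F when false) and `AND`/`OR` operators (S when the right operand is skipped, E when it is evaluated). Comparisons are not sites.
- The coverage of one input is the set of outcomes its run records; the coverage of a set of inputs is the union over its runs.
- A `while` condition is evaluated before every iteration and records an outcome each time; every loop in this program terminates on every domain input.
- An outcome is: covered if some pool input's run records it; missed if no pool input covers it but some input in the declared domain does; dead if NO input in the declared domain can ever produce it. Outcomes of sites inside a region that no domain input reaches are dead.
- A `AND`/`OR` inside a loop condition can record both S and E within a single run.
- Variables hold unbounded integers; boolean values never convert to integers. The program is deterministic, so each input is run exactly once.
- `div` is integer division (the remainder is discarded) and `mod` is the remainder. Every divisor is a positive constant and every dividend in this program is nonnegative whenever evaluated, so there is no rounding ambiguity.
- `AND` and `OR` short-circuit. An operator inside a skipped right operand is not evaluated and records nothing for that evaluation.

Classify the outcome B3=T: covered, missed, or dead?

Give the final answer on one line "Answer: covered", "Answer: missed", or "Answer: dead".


B3=T is recorded by pool input(s) 3, 4, 10 -> covered
Answer: covered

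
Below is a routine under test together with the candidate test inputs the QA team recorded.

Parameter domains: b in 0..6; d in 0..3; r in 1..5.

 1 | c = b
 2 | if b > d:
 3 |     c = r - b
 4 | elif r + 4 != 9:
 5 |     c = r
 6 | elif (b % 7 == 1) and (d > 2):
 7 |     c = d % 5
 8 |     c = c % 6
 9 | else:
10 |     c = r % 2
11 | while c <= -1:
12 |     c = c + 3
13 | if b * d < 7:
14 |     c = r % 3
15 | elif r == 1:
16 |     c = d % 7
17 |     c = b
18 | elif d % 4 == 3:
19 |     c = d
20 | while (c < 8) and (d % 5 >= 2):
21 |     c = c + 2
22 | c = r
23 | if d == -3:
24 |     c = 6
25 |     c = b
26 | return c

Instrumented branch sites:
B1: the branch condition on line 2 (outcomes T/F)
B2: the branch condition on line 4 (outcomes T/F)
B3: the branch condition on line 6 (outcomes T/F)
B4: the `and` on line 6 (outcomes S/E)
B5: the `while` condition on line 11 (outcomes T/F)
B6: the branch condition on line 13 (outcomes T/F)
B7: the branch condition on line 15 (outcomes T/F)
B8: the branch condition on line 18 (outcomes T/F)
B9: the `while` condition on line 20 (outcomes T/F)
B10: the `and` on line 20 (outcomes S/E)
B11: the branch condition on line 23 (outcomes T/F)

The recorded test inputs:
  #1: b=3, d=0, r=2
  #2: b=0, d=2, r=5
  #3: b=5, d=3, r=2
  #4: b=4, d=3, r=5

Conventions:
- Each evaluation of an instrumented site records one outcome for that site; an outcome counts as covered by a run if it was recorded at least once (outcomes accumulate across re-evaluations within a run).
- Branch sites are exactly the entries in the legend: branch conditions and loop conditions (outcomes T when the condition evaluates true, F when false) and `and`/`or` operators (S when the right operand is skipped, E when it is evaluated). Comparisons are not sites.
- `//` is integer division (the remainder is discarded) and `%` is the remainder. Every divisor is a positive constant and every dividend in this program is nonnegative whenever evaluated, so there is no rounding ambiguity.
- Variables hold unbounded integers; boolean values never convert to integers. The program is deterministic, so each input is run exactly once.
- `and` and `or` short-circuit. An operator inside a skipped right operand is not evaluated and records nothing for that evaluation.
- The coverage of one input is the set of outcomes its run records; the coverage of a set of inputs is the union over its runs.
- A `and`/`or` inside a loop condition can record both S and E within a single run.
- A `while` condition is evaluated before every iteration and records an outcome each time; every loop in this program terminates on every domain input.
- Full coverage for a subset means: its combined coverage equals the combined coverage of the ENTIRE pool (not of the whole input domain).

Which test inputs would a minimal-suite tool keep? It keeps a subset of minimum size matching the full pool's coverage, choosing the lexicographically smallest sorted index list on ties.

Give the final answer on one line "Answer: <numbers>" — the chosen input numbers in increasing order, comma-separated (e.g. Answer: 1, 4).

input #1 (b=3, d=0, r=2): events B1->T, B5->T, B5->F, B6->T, B10->E, B9->F, B11->F; covers B1=T, B5=T, B5=F, B6=T, B9=F, B10=E, B11=F
input #2 (b=0, d=2, r=5): events B1->F, B2->F, B4->S, B3->F, B5->F, B6->T, B10->E, B9->T, B10->E, B9->T, B10->E, B9->T, B10->S, B9->F, ...; covers B1=F, B2=F, B3=F, B4=S, B5=F, B6=T, B9=T, B9=F, B10=S, B10=E, B11=F
input #3 (b=5, d=3, r=2): events B1->T, B5->T, B5->F, B6->F, B7->F, B8->T, B10->E, B9->T, B10->E, B9->T, B10->E, B9->T, B10->S, B9->F, ...; covers B1=T, B5=T, B5=F, B6=F, B7=F, B8=T, B9=T, B9=F, B10=S, B10=E, B11=F
input #4 (b=4, d=3, r=5): events B1->T, B5->F, B6->F, B7->F, B8->T, B10->E, B9->T, B10->E, B9->T, B10->E, B9->T, B10->S, B9->F, B11->F; covers B1=T, B5=F, B6=F, B7=F, B8=T, B9=T, B9=F, B10=S, B10=E, B11=F
together the pool reaches 16 outcomes: B1=T, B1=F, B2=F, B3=F, B4=S, B5=T, B5=F, B6=T, B6=F, B7=F, B8=T, B9=T, B9=F, B10=S, B10=E, B11=F
checked all size-1 subsets: none covers 16 outcomes (max 11/16)
at size 2, {2, 3} reaches all 16 outcomes; every lexicographically earlier size-2 subset fails

Answer: 2, 3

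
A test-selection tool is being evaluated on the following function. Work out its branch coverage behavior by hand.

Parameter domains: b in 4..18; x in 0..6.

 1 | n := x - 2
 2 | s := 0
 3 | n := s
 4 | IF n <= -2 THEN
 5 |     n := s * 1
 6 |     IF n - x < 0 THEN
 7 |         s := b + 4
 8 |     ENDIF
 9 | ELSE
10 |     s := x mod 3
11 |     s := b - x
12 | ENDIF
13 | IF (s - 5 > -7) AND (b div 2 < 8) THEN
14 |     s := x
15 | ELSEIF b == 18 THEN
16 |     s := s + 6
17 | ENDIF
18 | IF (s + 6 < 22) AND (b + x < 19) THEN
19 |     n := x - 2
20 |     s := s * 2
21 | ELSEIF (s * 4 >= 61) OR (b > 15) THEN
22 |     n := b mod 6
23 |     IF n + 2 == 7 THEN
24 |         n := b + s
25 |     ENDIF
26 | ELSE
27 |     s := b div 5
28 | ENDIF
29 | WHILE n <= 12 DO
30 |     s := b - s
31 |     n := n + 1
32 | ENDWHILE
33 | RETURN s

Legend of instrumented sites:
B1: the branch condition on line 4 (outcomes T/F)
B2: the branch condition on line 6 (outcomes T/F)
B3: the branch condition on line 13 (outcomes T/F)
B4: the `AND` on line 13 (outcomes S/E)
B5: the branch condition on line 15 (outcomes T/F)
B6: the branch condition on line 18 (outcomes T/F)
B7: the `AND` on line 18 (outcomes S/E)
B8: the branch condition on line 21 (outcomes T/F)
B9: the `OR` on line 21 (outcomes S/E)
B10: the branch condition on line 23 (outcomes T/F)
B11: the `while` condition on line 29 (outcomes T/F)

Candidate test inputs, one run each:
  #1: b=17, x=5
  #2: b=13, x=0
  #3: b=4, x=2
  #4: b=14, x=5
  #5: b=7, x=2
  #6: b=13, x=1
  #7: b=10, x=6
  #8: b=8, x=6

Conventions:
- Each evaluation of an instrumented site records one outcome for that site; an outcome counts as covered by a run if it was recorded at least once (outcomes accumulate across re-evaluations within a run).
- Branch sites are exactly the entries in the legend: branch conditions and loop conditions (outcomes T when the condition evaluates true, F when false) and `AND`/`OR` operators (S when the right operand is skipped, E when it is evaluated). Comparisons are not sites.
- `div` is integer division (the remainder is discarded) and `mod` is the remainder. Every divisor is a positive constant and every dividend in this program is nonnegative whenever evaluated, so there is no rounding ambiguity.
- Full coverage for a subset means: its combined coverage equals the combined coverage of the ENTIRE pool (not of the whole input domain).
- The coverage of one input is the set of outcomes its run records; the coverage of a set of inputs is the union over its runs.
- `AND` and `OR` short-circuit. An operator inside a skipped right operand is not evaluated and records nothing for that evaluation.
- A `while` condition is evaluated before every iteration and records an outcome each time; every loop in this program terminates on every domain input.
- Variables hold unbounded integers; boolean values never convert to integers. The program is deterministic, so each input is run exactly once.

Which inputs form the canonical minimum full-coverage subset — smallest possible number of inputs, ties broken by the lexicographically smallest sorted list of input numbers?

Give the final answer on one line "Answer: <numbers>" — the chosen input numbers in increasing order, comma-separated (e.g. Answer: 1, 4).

#1 (b=17, x=5) -> covered: B1=F, B3=F, B4=E, B5=F, B6=F, B7=E, B8=T, B9=E, B10=T, B11=F
#2 (b=13, x=0) -> covered: B1=F, B3=T, B4=E, B6=T, B7=E, B11=T, B11=F
#3 (b=4, x=2) -> covered: B1=F, B3=T, B4=E, B6=T, B7=E, B11=T, B11=F
#4 (b=14, x=5) -> covered: B1=F, B3=T, B4=E, B6=F, B7=E, B8=F, B9=E, B11=T, B11=F
#5 (b=7, x=2) -> covered: B1=F, B3=T, B4=E, B6=T, B7=E, B11=T, B11=F
#6 (b=13, x=1) -> covered: B1=F, B3=T, B4=E, B6=T, B7=E, B11=T, B11=F
#7 (b=10, x=6) -> covered: B1=F, B3=T, B4=E, B6=T, B7=E, B11=T, B11=F
#8 (b=8, x=6) -> covered: B1=F, B3=T, B4=E, B6=T, B7=E, B11=T, B11=F
pool-wide coverage (14 outcomes): B1=F, B3=T, B3=F, B4=E, B5=F, B6=T, B6=F, B7=E, B8=T, B8=F, B9=E, B10=T, B11=T, B11=F
no size-1 subset reaches all 14 outcomes (best union: 10/14)
no size-2 subset reaches all 14 outcomes (best union: 13/14)
size 3: inputs {1, 2, 4} cover all 14 outcomes, and no lexicographically smaller subset of this size does

Answer: 1, 2, 4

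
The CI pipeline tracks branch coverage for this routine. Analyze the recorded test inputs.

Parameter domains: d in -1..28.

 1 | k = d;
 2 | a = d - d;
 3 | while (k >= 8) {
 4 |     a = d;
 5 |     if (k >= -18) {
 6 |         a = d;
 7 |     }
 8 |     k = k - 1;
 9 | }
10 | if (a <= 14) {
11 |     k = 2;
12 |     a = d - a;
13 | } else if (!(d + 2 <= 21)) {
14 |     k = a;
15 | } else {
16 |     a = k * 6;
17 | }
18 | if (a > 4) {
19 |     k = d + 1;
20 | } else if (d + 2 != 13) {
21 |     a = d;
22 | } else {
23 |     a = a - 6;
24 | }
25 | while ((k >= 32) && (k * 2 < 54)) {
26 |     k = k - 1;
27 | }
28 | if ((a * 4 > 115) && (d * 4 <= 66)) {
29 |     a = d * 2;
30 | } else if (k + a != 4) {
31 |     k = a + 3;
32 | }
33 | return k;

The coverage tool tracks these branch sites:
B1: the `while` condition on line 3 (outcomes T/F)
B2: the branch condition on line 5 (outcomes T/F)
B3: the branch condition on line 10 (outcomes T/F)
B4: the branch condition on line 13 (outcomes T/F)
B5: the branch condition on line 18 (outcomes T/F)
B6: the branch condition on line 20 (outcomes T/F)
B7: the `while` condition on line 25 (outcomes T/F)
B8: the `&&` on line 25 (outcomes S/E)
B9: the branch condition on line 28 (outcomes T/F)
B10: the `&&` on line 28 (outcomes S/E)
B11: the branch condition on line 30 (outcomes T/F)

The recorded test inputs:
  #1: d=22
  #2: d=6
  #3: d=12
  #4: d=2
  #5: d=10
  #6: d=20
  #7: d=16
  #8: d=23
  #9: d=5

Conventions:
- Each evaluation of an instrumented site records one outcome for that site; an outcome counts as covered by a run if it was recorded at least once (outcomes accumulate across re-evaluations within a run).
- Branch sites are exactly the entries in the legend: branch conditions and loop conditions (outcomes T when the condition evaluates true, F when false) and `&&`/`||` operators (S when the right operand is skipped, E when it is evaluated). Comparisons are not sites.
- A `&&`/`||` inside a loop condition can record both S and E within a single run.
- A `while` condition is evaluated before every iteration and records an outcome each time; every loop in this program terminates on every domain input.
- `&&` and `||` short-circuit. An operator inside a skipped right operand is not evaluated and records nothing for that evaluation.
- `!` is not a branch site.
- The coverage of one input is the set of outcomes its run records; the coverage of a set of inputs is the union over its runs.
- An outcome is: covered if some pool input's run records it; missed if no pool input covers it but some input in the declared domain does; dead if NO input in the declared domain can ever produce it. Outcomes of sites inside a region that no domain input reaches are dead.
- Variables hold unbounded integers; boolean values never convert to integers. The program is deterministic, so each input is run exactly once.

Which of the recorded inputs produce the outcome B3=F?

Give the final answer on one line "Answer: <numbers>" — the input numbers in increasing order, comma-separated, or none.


input #1 (d=22): hits B3=F
input #2 (d=6): never hits B3=F
input #3 (d=12): never hits B3=F
input #4 (d=2): never hits B3=F
input #5 (d=10): never hits B3=F
input #6 (d=20): hits B3=F
input #7 (d=16): hits B3=F
input #8 (d=23): hits B3=F
input #9 (d=5): never hits B3=F
Answer: 1, 6, 7, 8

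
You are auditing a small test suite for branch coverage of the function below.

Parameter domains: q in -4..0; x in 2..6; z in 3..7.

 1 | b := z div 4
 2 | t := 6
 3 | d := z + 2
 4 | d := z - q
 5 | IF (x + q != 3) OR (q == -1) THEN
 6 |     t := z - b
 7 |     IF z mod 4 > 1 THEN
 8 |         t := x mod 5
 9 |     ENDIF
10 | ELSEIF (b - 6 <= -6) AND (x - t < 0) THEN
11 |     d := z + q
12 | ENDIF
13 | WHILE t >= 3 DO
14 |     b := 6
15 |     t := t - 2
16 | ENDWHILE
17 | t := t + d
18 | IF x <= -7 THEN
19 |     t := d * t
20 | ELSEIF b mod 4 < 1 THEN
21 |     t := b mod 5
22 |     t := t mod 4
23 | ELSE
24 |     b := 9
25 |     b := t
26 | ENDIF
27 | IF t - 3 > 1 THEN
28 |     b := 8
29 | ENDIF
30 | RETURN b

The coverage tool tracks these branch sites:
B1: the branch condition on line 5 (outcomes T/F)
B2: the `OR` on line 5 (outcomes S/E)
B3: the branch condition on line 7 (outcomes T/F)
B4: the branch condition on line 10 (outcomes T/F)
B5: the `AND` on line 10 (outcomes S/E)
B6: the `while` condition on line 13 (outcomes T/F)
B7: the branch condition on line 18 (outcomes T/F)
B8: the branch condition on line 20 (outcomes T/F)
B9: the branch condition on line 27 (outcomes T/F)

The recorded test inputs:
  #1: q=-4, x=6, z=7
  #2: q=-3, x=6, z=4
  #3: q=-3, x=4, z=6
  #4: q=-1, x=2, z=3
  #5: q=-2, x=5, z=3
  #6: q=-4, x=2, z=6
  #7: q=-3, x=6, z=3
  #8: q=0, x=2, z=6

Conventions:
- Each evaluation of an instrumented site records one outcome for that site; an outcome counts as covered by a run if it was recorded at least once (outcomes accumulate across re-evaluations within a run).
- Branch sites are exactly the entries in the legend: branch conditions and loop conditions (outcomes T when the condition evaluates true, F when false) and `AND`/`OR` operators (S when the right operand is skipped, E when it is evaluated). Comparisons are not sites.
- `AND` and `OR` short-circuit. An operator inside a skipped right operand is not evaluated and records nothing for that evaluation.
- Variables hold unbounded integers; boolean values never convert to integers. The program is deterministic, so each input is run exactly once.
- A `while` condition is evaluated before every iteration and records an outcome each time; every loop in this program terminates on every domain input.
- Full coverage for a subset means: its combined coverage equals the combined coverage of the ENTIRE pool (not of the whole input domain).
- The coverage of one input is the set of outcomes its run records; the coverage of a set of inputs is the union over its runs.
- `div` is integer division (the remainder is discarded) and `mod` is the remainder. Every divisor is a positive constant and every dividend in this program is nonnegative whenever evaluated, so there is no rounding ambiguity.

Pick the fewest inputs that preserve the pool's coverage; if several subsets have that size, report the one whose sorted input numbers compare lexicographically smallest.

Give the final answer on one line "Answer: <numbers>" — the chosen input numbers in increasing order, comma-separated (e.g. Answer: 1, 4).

run #1 (q=-4, x=6, z=7) runs B2->S, B1->T, B3->T, B6->F, B7->F, B8->F, B9->T; records B1=T, B2=S, B3=T, B6=F, B7=F, B8=F, B9=T
run #2 (q=-3, x=6, z=4) runs B2->E, B1->F, B5->S, B4->F, B6->T, B6->T, B6->F, B7->F, B8->F, B9->T; records B1=F, B2=E, B4=F, B5=S, B6=T, B6=F, B7=F, B8=F, B9=T
run #3 (q=-3, x=4, z=6) runs B2->S, B1->T, B3->T, B6->T, B6->F, B7->F, B8->F, B9->T; records B1=T, B2=S, B3=T, B6=T, B6=F, B7=F, B8=F, B9=T
run #4 (q=-1, x=2, z=3) runs B2->S, B1->T, B3->T, B6->F, B7->F, B8->T, B9->F; records B1=T, B2=S, B3=T, B6=F, B7=F, B8=T, B9=F
run #5 (q=-2, x=5, z=3) runs B2->E, B1->F, B5->E, B4->T, B6->T, B6->T, B6->F, B7->F, B8->F, B9->F; records B1=F, B2=E, B4=T, B5=E, B6=T, B6=F, B7=F, B8=F, B9=F
run #6 (q=-4, x=2, z=6) runs B2->S, B1->T, B3->T, B6->F, B7->F, B8->F, B9->T; records B1=T, B2=S, B3=T, B6=F, B7=F, B8=F, B9=T
run #7 (q=-3, x=6, z=3) runs B2->E, B1->F, B5->E, B4->F, B6->T, B6->T, B6->F, B7->F, B8->F, B9->T; records B1=F, B2=E, B4=F, B5=E, B6=T, B6=F, B7=F, B8=F, B9=T
run #8 (q=0, x=2, z=6) runs B2->S, B1->T, B3->T, B6->F, B7->F, B8->F, B9->T; records B1=T, B2=S, B3=T, B6=F, B7=F, B8=F, B9=T
union over all inputs: B1=T, B1=F, B2=S, B2=E, B3=T, B4=T, B4=F, B5=S, B5=E, B6=T, B6=F, B7=F, B8=T, B8=F, B9=T, B9=F (16 outcomes)
size 1 is not enough: best union over all size-1 subsets is 9/16
size 2 is not enough: best union over all size-2 subsets is 14/16
inputs {2, 4, 5} (size 3) cover everything; no size-3 subset with a lexicographically smaller index list covers all 16

Answer: 2, 4, 5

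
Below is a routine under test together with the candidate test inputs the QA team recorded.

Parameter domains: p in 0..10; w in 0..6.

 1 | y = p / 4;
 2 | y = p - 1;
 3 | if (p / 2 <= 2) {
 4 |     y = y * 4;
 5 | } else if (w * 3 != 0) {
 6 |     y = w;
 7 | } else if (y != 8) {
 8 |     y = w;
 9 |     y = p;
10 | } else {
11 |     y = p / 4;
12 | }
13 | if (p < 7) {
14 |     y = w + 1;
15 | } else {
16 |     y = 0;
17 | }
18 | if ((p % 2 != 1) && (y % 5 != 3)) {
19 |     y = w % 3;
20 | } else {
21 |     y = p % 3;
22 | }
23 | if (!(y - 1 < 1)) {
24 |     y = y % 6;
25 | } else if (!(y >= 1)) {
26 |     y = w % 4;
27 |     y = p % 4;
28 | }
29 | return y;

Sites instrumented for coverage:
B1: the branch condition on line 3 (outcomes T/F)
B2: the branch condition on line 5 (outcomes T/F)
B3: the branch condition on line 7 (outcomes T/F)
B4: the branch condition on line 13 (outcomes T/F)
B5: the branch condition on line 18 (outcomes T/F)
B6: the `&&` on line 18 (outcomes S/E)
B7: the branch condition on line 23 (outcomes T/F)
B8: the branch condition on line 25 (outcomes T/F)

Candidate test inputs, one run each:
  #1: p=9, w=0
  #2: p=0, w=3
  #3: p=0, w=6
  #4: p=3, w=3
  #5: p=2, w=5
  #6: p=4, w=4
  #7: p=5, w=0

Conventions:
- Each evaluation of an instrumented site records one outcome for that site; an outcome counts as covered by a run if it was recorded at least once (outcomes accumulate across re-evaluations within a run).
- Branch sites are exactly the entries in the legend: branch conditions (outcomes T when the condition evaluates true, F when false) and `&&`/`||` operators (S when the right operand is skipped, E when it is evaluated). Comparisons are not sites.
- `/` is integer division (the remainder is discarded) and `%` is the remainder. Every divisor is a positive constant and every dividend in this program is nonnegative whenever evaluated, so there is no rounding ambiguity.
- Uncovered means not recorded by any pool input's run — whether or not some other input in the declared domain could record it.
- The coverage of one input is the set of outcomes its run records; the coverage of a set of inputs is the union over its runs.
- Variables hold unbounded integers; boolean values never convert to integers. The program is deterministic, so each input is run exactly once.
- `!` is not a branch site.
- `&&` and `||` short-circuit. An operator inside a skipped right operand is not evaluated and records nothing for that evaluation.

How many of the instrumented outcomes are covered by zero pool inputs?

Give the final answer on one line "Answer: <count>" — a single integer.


input #1, p=9, w=0: events B1->F, B2->F, B3->F, B4->F, B6->S, B5->F, B7->F, B8->T; outcomes B1=F, B2=F, B3=F, B4=F, B5=F, B6=S, B7=F, B8=T
input #2, p=0, w=3: events B1->T, B4->T, B6->E, B5->T, B7->F, B8->T; outcomes B1=T, B4=T, B5=T, B6=E, B7=F, B8=T
input #3, p=0, w=6: events B1->T, B4->T, B6->E, B5->T, B7->F, B8->T; outcomes B1=T, B4=T, B5=T, B6=E, B7=F, B8=T
input #4, p=3, w=3: events B1->T, B4->T, B6->S, B5->F, B7->F, B8->T; outcomes B1=T, B4=T, B5=F, B6=S, B7=F, B8=T
input #5, p=2, w=5: events B1->T, B4->T, B6->E, B5->T, B7->T; outcomes B1=T, B4=T, B5=T, B6=E, B7=T
input #6, p=4, w=4: events B1->T, B4->T, B6->E, B5->T, B7->F, B8->F; outcomes B1=T, B4=T, B5=T, B6=E, B7=F, B8=F
input #7, p=5, w=0: events B1->T, B4->T, B6->S, B5->F, B7->T; outcomes B1=T, B4=T, B5=F, B6=S, B7=T
union over the pool: B1=T, B1=F, B2=F, B3=F, B4=T, B4=F, B5=T, B5=F, B6=S, B6=E, B7=T, B7=F, B8=T, B8=F
uncovered (2 of 16): B2=T, B3=T
Answer: 2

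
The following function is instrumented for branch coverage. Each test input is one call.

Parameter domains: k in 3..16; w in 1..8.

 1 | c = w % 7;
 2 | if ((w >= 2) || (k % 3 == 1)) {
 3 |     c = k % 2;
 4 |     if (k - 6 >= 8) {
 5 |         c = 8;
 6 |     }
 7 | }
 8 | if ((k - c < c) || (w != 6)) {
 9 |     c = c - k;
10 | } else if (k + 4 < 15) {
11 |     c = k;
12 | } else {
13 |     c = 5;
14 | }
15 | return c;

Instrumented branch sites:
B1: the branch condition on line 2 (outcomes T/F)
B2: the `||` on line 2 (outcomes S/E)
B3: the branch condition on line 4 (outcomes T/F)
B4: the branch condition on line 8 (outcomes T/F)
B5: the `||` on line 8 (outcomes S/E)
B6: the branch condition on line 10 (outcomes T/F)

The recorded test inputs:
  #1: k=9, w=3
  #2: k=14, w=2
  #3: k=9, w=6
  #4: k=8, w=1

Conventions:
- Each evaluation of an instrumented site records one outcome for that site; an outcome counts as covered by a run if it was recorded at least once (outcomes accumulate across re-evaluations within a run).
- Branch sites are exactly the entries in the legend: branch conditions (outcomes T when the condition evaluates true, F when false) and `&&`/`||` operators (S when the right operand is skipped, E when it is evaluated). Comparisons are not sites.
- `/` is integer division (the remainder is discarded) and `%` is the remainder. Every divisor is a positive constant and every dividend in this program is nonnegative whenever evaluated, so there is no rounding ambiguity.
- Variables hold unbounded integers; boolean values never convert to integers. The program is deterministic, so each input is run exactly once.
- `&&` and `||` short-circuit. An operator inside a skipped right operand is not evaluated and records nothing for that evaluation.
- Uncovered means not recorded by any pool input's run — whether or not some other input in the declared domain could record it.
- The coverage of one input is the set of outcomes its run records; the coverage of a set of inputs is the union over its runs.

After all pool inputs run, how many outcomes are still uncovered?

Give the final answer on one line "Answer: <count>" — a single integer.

input #1 (k=9, w=3): covers B1=T, B2=S, B3=F, B4=T, B5=E
input #2 (k=14, w=2): covers B1=T, B2=S, B3=T, B4=T, B5=S
input #3 (k=9, w=6): covers B1=T, B2=S, B3=F, B4=F, B5=E, B6=T
input #4 (k=8, w=1): covers B1=F, B2=E, B4=T, B5=E
union over the pool: B1=T, B1=F, B2=S, B2=E, B3=T, B3=F, B4=T, B4=F, B5=S, B5=E, B6=T
uncovered (1 of 12): B6=F

Answer: 1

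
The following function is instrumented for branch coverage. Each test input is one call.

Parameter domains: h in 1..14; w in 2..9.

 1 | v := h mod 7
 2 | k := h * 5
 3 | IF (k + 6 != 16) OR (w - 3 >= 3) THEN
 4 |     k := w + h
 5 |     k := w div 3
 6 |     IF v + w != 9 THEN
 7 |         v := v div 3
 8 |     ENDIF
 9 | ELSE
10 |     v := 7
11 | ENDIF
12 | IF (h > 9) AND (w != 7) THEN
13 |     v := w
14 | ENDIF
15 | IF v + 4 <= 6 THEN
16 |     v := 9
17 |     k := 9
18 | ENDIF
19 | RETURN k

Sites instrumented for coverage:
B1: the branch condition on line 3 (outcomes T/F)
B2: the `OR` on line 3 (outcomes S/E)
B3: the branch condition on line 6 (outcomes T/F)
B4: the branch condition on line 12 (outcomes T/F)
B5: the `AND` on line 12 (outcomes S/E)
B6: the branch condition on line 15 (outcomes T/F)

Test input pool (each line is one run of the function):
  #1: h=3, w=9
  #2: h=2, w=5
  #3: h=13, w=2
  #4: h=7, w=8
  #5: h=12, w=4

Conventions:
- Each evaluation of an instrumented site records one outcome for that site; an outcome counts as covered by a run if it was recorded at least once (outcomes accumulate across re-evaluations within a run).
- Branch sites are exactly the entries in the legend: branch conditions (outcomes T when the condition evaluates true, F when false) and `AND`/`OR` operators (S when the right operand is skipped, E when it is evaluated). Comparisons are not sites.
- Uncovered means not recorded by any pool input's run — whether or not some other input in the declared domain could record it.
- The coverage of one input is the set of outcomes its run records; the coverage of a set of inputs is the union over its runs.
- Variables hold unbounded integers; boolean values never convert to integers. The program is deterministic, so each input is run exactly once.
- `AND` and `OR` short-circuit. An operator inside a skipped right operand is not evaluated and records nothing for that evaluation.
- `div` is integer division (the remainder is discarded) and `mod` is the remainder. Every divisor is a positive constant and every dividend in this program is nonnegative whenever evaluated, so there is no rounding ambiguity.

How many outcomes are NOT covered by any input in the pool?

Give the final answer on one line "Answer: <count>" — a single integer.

input #1 (h=3, w=9): events B2->S, B1->T, B3->T, B5->S, B4->F, B6->T; covers B1=T, B2=S, B3=T, B4=F, B5=S, B6=T
input #2 (h=2, w=5): events B2->E, B1->F, B5->S, B4->F, B6->F; covers B1=F, B2=E, B4=F, B5=S, B6=F
input #3 (h=13, w=2): events B2->S, B1->T, B3->T, B5->E, B4->T, B6->T; covers B1=T, B2=S, B3=T, B4=T, B5=E, B6=T
input #4 (h=7, w=8): events B2->S, B1->T, B3->T, B5->S, B4->F, B6->T; covers B1=T, B2=S, B3=T, B4=F, B5=S, B6=T
input #5 (h=12, w=4): events B2->S, B1->T, B3->F, B5->E, B4->T, B6->F; covers B1=T, B2=S, B3=F, B4=T, B5=E, B6=F
union over the pool: B1=T, B1=F, B2=S, B2=E, B3=T, B3=F, B4=T, B4=F, B5=S, B5=E, B6=T, B6=F
uncovered (0 of 12): none

Answer: 0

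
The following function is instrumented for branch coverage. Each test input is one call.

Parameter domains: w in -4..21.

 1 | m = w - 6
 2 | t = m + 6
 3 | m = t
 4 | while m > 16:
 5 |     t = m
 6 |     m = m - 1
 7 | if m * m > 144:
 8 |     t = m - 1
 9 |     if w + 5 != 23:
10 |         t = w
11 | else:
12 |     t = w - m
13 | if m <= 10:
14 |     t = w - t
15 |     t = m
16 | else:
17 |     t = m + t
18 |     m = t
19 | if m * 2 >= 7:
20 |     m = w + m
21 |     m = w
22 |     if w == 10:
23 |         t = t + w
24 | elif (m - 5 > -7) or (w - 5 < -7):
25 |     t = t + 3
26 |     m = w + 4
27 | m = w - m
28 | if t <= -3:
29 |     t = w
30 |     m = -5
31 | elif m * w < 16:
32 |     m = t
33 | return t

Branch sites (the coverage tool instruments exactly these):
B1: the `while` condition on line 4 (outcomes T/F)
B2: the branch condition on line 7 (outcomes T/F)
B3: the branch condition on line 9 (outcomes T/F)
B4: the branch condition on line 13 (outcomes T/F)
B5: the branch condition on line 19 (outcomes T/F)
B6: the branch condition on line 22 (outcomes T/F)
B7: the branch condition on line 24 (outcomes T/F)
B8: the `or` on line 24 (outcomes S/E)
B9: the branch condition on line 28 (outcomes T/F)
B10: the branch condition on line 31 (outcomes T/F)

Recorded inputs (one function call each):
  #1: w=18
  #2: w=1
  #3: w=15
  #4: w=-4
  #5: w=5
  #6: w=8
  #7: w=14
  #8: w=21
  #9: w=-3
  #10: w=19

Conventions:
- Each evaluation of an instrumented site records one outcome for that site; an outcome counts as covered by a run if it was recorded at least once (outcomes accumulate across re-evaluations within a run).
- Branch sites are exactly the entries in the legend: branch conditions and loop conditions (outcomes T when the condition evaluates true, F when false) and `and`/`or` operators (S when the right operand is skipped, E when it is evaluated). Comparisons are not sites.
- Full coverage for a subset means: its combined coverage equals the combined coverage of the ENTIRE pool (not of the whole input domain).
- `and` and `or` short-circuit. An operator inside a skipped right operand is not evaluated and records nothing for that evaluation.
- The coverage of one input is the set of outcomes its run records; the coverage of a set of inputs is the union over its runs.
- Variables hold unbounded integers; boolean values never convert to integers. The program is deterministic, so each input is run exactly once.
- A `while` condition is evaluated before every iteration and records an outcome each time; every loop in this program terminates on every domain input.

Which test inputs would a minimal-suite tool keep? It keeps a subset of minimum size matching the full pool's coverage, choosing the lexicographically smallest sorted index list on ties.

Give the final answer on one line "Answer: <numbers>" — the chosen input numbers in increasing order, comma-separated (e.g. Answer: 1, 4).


run #1 (w=18) runs B1->T, B1->T, B1->F, B2->T, B3->F, B4->F, B5->T, B6->F, B9->F, B10->T; records B1=T, B1=F, B2=T, B3=F, B4=F, B5=T, B6=F, B9=F, B10=T
run #2 (w=1) runs B1->F, B2->F, B4->T, B5->F, B8->S, B7->T, B9->F, B10->T; records B1=F, B2=F, B4=T, B5=F, B7=T, B8=S, B9=F, B10=T
run #3 (w=15) runs B1->F, B2->T, B3->T, B4->F, B5->T, B6->F, B9->F, B10->T; records B1=F, B2=T, B3=T, B4=F, B5=T, B6=F, B9=F, B10=T
run #4 (w=-4) runs B1->F, B2->F, B4->T, B5->F, B8->E, B7->T, B9->F, B10->F; records B1=F, B2=F, B4=T, B5=F, B7=T, B8=E, B9=F, B10=F
run #5 (w=5) runs B1->F, B2->F, B4->T, B5->T, B6->F, B9->F, B10->T; records B1=F, B2=F, B4=T, B5=T, B6=F, B9=F, B10=T
run #6 (w=8) runs B1->F, B2->F, B4->T, B5->T, B6->F, B9->F, B10->T; records B1=F, B2=F, B4=T, B5=T, B6=F, B9=F, B10=T
run #7 (w=14) runs B1->F, B2->T, B3->T, B4->F, B5->T, B6->F, B9->F, B10->T; records B1=F, B2=T, B3=T, B4=F, B5=T, B6=F, B9=F, B10=T
run #8 (w=21) runs B1->T, B1->T, B1->T, B1->T, B1->T, B1->F, B2->T, B3->T, B4->F, B5->T, B6->F, B9->F, B10->T; records B1=T, B1=F, B2=T, B3=T, B4=F, B5=T, B6=F, B9=F, B10=T
run #9 (w=-3) runs B1->F, B2->F, B4->T, B5->F, B8->E, B7->T, B9->F, B10->T; records B1=F, B2=F, B4=T, B5=F, B7=T, B8=E, B9=F, B10=T
run #10 (w=19) runs B1->T, B1->T, B1->T, B1->F, B2->T, B3->T, B4->F, B5->T, B6->F, B9->F, B10->T; records B1=T, B1=F, B2=T, B3=T, B4=F, B5=T, B6=F, B9=F, B10=T
union over all inputs: B1=T, B1=F, B2=T, B2=F, B3=T, B3=F, B4=T, B4=F, B5=T, B5=F, B6=F, B7=T, B8=S, B8=E, B9=F, B10=T, B10=F (17 outcomes)
checked all size-1 subsets: none covers 17 outcomes (max 9/17)
checked all size-2 subsets: none covers 17 outcomes (max 15/17)
checked all size-3 subsets: none covers 17 outcomes (max 16/17)
the canonical winner is {1, 2, 3, 4}: size 4, full 17-outcome coverage, earliest index list among size-4 covers
Answer: 1, 2, 3, 4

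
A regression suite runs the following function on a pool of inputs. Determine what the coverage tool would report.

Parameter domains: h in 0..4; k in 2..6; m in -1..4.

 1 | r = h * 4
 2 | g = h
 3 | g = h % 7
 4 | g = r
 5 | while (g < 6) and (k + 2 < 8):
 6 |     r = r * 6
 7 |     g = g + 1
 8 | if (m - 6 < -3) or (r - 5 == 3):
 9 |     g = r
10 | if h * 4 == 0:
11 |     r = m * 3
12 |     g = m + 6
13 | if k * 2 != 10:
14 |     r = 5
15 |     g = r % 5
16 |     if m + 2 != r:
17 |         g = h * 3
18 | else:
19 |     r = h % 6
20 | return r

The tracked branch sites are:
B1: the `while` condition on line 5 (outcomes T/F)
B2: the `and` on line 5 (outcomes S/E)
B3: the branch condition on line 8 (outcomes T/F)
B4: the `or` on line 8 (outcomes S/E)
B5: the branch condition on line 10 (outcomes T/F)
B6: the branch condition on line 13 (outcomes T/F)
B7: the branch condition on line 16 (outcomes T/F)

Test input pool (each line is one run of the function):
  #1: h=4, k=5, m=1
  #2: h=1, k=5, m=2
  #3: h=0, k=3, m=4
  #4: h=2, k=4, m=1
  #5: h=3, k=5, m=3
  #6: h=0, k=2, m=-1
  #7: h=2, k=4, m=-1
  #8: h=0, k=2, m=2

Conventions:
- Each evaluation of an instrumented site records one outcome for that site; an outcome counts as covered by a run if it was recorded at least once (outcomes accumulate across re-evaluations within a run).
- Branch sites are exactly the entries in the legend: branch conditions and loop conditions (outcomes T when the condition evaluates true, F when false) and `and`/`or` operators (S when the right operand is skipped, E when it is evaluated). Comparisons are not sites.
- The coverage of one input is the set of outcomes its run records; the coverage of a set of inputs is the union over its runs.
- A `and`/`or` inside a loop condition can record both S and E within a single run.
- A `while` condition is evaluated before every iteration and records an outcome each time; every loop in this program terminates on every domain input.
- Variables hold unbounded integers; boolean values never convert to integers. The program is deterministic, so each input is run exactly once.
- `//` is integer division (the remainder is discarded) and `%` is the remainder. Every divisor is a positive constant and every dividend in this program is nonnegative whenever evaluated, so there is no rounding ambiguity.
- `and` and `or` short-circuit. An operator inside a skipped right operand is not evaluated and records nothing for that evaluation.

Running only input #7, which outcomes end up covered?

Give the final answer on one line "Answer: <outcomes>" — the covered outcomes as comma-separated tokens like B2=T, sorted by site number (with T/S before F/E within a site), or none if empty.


Tracing the run of input #7 (h=2, k=4, m=-1):
  B2->S, B1->F, B4->S, B3->T, B5->F, B6->T, B7->T
as a set, this run covers: B1=F, B2=S, B3=T, B4=S, B5=F, B6=T, B7=T
Answer: B1=F, B2=S, B3=T, B4=S, B5=F, B6=T, B7=T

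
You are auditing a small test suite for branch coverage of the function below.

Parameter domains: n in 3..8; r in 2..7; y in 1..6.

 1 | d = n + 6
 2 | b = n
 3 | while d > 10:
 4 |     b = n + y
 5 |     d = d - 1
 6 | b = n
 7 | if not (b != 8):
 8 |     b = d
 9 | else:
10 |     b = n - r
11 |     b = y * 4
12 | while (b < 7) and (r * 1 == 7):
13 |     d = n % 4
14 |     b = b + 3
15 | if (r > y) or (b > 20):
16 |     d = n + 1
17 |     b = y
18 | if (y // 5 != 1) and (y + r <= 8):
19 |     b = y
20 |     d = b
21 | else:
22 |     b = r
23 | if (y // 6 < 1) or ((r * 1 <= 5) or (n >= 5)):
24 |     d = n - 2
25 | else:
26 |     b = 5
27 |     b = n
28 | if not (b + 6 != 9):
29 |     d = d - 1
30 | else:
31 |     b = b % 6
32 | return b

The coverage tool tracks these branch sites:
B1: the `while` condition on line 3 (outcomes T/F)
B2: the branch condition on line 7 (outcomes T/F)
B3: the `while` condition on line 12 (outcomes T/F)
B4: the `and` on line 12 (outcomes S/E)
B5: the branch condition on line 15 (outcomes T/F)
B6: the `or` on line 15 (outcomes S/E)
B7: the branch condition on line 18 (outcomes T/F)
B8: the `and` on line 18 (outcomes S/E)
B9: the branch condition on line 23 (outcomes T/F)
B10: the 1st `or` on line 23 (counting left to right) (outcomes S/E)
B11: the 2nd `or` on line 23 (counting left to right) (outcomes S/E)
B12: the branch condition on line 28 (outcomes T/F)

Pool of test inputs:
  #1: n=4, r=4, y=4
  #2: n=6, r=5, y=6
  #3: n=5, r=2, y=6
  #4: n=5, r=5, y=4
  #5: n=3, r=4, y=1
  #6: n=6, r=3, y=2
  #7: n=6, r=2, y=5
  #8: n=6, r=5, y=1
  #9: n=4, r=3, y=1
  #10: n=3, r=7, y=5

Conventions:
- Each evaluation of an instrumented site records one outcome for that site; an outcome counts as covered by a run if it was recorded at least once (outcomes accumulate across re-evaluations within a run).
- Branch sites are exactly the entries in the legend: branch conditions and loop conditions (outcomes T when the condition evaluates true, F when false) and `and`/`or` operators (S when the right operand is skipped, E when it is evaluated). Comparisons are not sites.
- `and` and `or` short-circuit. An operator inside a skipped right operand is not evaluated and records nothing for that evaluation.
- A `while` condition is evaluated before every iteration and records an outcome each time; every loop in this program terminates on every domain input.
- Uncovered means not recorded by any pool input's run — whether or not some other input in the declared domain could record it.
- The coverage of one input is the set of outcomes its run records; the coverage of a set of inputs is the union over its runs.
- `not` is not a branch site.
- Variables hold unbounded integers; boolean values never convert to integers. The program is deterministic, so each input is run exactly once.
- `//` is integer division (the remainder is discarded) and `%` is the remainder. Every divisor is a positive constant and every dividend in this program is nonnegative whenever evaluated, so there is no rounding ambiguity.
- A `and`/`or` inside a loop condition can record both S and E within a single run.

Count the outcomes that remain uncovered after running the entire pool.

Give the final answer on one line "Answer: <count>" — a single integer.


input #1, n=4, r=4, y=4: events B1->F, B2->F, B4->S, B3->F, B6->E, B5->F, B8->E, B7->T, B10->S, B9->T, B12->F; outcomes B1=F, B2=F, B3=F, B4=S, B5=F, B6=E, B7=T, B8=E, B9=T, B10=S, B12=F
input #2, n=6, r=5, y=6: events B1->T, B1->T, B1->F, B2->F, B4->S, B3->F, B6->E, B5->T, B8->S, B7->F, B10->E, B11->S, B9->T, B12->F; outcomes B1=T, B1=F, B2=F, B3=F, B4=S, B5=T, B6=E, B7=F, B8=S, B9=T, B10=E, B11=S, B12=F
input #3, n=5, r=2, y=6: events B1->T, B1->F, B2->F, B4->S, B3->F, B6->E, B5->T, B8->S, B7->F, B10->E, B11->S, B9->T, B12->F; outcomes B1=T, B1=F, B2=F, B3=F, B4=S, B5=T, B6=E, B7=F, B8=S, B9=T, B10=E, B11=S, B12=F
input #4, n=5, r=5, y=4: events B1->T, B1->F, B2->F, B4->S, B3->F, B6->S, B5->T, B8->E, B7->F, B10->S, B9->T, B12->F; outcomes B1=T, B1=F, B2=F, B3=F, B4=S, B5=T, B6=S, B7=F, B8=E, B9=T, B10=S, B12=F
input #5, n=3, r=4, y=1: events B1->F, B2->F, B4->E, B3->F, B6->S, B5->T, B8->E, B7->T, B10->S, B9->T, B12->F; outcomes B1=F, B2=F, B3=F, B4=E, B5=T, B6=S, B7=T, B8=E, B9=T, B10=S, B12=F
input #6, n=6, r=3, y=2: events B1->T, B1->T, B1->F, B2->F, B4->S, B3->F, B6->S, B5->T, B8->E, B7->T, B10->S, B9->T, B12->F; outcomes B1=T, B1=F, B2=F, B3=F, B4=S, B5=T, B6=S, B7=T, B8=E, B9=T, B10=S, B12=F
input #7, n=6, r=2, y=5: events B1->T, B1->T, B1->F, B2->F, B4->S, B3->F, B6->E, B5->F, B8->S, B7->F, B10->S, B9->T, B12->F; outcomes B1=T, B1=F, B2=F, B3=F, B4=S, B5=F, B6=E, B7=F, B8=S, B9=T, B10=S, B12=F
input #8, n=6, r=5, y=1: events B1->T, B1->T, B1->F, B2->F, B4->E, B3->F, B6->S, B5->T, B8->E, B7->T, B10->S, B9->T, B12->F; outcomes B1=T, B1=F, B2=F, B3=F, B4=E, B5=T, B6=S, B7=T, B8=E, B9=T, B10=S, B12=F
input #9, n=4, r=3, y=1: events B1->F, B2->F, B4->E, B3->F, B6->S, B5->T, B8->E, B7->T, B10->S, B9->T, B12->F; outcomes B1=F, B2=F, B3=F, B4=E, B5=T, B6=S, B7=T, B8=E, B9=T, B10=S, B12=F
input #10, n=3, r=7, y=5: events B1->F, B2->F, B4->S, B3->F, B6->S, B5->T, B8->S, B7->F, B10->S, B9->T, B12->F; outcomes B1=F, B2=F, B3=F, B4=S, B5=T, B6=S, B7=F, B8=S, B9=T, B10=S, B12=F
union over the pool: B1=T, B1=F, B2=F, B3=F, B4=S, B4=E, B5=T, B5=F, B6=S, B6=E, B7=T, B7=F, B8=S, B8=E, B9=T, B10=S, B10=E, B11=S, B12=F
uncovered (5 of 24): B2=T, B3=T, B9=F, B11=E, B12=T
Answer: 5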